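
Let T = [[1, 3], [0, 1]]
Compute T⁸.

T = I + N where N = [[0, 3], [0, 0]] is strictly upper-triangular, so N² = 0.
(I + N)⁸ = I + 8·N = [[1, 24], [0, 1]].

[[1, 24], [0, 1]]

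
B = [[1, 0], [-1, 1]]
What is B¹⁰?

B = I + N where N = [[0, 0], [-1, 0]] is strictly lower-triangular, so N² = 0.
(I + N)¹⁰ = I + 10·N = [[1, 0], [-10, 1]].

[[1, 0], [-10, 1]]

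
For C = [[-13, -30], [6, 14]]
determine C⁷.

[[-517, -1290], [258, 644]]

tr C = 1 and det C = -2, so the characteristic polynomial is λ² − (1)λ + (-2) with roots -1 and 2.
Eigenvectors give P = [[5, -2], [-2, 1]] with P⁻¹ = [[1, 2], [2, 5]], and C = P·diag(-1, 2)·P⁻¹.
Then C⁷ = P·diag(-1, 128)·P⁻¹ = [[-5, -256], [2, 128]] · [[1, 2], [2, 5]] = [[-517, -1290], [258, 644]].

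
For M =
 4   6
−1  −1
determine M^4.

tr M = 3 and det M = 2, so the characteristic polynomial is λ² − (3)λ + (2) with roots 1 and 2.
Eigenvectors give P = [[−2, 3], [1, −1]] with P⁻¹ = [[1, 3], [1, 2]], and M = P·diag(1, 2)·P⁻¹.
Then M^4 = P·diag(1, 16)·P⁻¹ = [[−2, 48], [1, −16]] · [[1, 3], [1, 2]] = [[46, 90], [−15, −29]].

[[46, 90], [−15, −29]]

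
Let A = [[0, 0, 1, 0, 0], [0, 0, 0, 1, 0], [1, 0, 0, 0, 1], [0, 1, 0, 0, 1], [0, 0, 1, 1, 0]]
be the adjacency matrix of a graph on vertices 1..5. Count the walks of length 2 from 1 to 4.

0

The number of length-2 walks from vertex 1 to vertex 4 is entry (1,4) of A^2, where A is the adjacency matrix.
A^2 = [[1, 0, 0, 0, 1], [0, 1, 0, 0, 1], [0, 0, 2, 1, 0], [0, 0, 1, 2, 0], [1, 1, 0, 0, 2]]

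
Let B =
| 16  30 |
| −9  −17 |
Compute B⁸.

[[−1274, −2550], [765, 1531]]

tr B = −1 and det B = −2, so the characteristic polynomial is λ² − (−1)λ + (−2) with roots −2 and 1.
Eigenvectors give P = [[−5, −2], [3, 1]] with P⁻¹ = [[1, 2], [−3, −5]], and B = P·diag(−2, 1)·P⁻¹.
Then B⁸ = P·diag(256, 1)·P⁻¹ = [[−1280, −2], [768, 1]] · [[1, 2], [−3, −5]] = [[−1274, −2550], [765, 1531]].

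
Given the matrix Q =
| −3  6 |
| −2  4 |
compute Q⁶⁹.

[[−3, 6], [−2, 4]]

Q² = Q (a projection; rank 1, trace 1), so Q⁶⁹ = Q.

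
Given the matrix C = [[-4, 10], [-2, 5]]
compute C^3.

C² = C (a projection; rank 1, trace 1), so C^3 = C.

[[-4, 10], [-2, 5]]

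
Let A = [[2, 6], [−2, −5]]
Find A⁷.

[[380, 762], [−254, −509]]

tr A = −3 and det A = 2, so the characteristic polynomial is λ² − (−3)λ + (2) with roots −2 and −1.
Eigenvectors give P = [[3, 2], [−2, −1]] with P⁻¹ = [[−1, −2], [2, 3]], and A = P·diag(−2, −1)·P⁻¹.
Then A⁷ = P·diag(−128, −1)·P⁻¹ = [[−384, −2], [256, 1]] · [[−1, −2], [2, 3]] = [[380, 762], [−254, −509]].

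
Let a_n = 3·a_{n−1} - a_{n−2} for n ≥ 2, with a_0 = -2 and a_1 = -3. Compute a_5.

With companion matrix C = [[3, -1], [1, 0]], [a_n, a_{n−1}]ᵀ = C·[a_{n−1}, a_{n−2}]ᵀ, so [a_5, a_4]ᵀ = C⁴·[a_1, a_0]ᵀ.
C⁴ = [[55, -21], [21, -8]], giving [a_5, a_4]ᵀ = [[-123], [-47]].

-123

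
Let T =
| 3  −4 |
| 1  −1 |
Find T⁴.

[[9, −16], [4, −7]]

T² = [[5, −8], [2, −3]]
T³ = [[7, −12], [3, −5]]
T⁴ = [[9, −16], [4, −7]]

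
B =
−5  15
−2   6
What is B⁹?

B² = B (a projection; rank 1, trace 1), so B⁹ = B.

[[−5, 15], [−2, 6]]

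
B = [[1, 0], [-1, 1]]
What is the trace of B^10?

2

B = I + N where N = [[0, 0], [-1, 0]] is strictly lower-triangular, so N^2 = 0.
(I + N)^10 = I + 10·N = [[1, 0], [-10, 1]].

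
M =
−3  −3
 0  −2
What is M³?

[[−27, −57], [0, −8]]

M² = [[9, 15], [0, 4]]
M³ = [[−27, −57], [0, −8]]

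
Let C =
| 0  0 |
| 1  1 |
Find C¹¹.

C² = C (a projection; rank 1, trace 1), so C¹¹ = C.

[[0, 0], [1, 1]]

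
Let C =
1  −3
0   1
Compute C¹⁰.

[[1, −30], [0, 1]]

C = I + N where N = [[0, −3], [0, 0]] is strictly upper-triangular, so N² = 0.
(I + N)¹⁰ = I + 10·N = [[1, −30], [0, 1]].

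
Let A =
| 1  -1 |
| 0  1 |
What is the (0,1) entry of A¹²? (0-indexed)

A = I + N where N = [[0, -1], [0, 0]] is strictly upper-triangular, so N² = 0.
(I + N)¹² = I + 12·N = [[1, -12], [0, 1]].

-12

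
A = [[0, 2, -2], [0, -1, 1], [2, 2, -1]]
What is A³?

A² = [[-4, -6, 4], [2, 3, -2], [-2, 0, -1]]
A³ = [[8, 6, -2], [-4, -3, 1], [-2, -6, 5]]

[[8, 6, -2], [-4, -3, 1], [-2, -6, 5]]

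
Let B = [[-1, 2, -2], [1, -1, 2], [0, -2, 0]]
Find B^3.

B^2 = [[3, 0, 6], [-2, -1, -4], [-2, 2, -4]]
B^3 = [[-3, -6, -6], [1, 5, 2], [4, 2, 8]]

[[-3, -6, -6], [1, 5, 2], [4, 2, 8]]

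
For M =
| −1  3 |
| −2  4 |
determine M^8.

tr M = 3 and det M = 2, so the characteristic polynomial is λ² − (3)λ + (2) with roots 2 and 1.
Eigenvectors give P = [[1, −3], [1, −2]] with P⁻¹ = [[−2, 3], [−1, 1]], and M = P·diag(2, 1)·P⁻¹.
Then M^8 = P·diag(256, 1)·P⁻¹ = [[256, −3], [256, −2]] · [[−2, 3], [−1, 1]] = [[−509, 765], [−510, 766]].

[[−509, 765], [−510, 766]]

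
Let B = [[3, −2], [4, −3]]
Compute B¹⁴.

[[1, 0], [0, 1]]

B² = I (check: tr B = 0 and det B = −1), so B¹⁴ = I since 14 is even.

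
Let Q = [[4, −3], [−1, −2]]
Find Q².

[[19, −6], [−2, 7]]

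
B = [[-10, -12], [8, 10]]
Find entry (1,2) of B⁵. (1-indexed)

tr B = 0 and det B = -4, so the characteristic polynomial is λ² − (0)λ + (-4) with roots 2 and -2.
Eigenvectors give P = [[-1, 3], [1, -2]] with P⁻¹ = [[2, 3], [1, 1]], and B = P·diag(2, -2)·P⁻¹.
Then B⁵ = P·diag(32, -32)·P⁻¹ = [[-32, -96], [32, 64]] · [[2, 3], [1, 1]] = [[-160, -192], [128, 160]].

-192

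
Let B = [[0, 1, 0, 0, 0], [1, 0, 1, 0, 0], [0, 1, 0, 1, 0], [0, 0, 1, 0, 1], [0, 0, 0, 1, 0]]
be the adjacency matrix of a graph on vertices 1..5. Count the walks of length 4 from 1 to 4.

0

The number of length-4 walks from vertex 1 to vertex 4 is entry (1,4) of B^4, where B is the adjacency matrix.
B^2 = [[1, 0, 1, 0, 0], [0, 2, 0, 1, 0], [1, 0, 2, 0, 1], [0, 1, 0, 2, 0], [0, 0, 1, 0, 1]]
B^3 = [[0, 2, 0, 1, 0], [2, 0, 3, 0, 1], [0, 3, 0, 3, 0], [1, 0, 3, 0, 2], [0, 1, 0, 2, 0]]
B^4 = [[2, 0, 3, 0, 1], [0, 5, 0, 4, 0], [3, 0, 6, 0, 3], [0, 4, 0, 5, 0], [1, 0, 3, 0, 2]]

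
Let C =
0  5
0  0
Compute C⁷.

C is strictly triangular, hence nilpotent: C² = 0, so C⁷ = 0.

[[0, 0], [0, 0]]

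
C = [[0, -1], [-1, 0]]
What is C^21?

C² = I (check: tr C = 0 and det C = -1), so C^21 = C since 21 is odd.

[[0, -1], [-1, 0]]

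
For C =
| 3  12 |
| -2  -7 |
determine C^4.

[[-159, -480], [80, 241]]

tr C = -4 and det C = 3, so the characteristic polynomial is λ² − (-4)λ + (3) with roots -3 and -1.
Eigenvectors give P = [[2, 3], [-1, -1]] with P⁻¹ = [[-1, -3], [1, 2]], and C = P·diag(-3, -1)·P⁻¹.
Then C^4 = P·diag(81, 1)·P⁻¹ = [[162, 3], [-81, -1]] · [[-1, -3], [1, 2]] = [[-159, -480], [80, 241]].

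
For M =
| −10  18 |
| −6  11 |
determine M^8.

tr M = 1 and det M = −2, so the characteristic polynomial is λ² − (1)λ + (−2) with roots −1 and 2.
Eigenvectors give P = [[2, −3], [1, −2]] with P⁻¹ = [[2, −3], [1, −2]], and M = P·diag(−1, 2)·P⁻¹.
Then M^8 = P·diag(1, 256)·P⁻¹ = [[2, −768], [1, −512]] · [[2, −3], [1, −2]] = [[−764, 1530], [−510, 1021]].

[[−764, 1530], [−510, 1021]]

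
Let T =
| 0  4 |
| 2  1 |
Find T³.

T² = [[8, 4], [2, 9]]
T³ = [[8, 36], [18, 17]]

[[8, 36], [18, 17]]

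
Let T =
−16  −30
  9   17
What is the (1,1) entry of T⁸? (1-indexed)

−1274

tr T = 1 and det T = −2, so the characteristic polynomial is λ² − (1)λ + (−2) with roots −1 and 2.
Eigenvectors give P = [[−2, −5], [1, 3]] with P⁻¹ = [[−3, −5], [1, 2]], and T = P·diag(−1, 2)·P⁻¹.
Then T⁸ = P·diag(1, 256)·P⁻¹ = [[−2, −1280], [1, 768]] · [[−3, −5], [1, 2]] = [[−1274, −2550], [765, 1531]].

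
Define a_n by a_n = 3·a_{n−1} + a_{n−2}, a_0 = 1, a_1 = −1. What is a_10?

With companion matrix B = [[3, 1], [1, 0]], [a_n, a_{n−1}]ᵀ = B·[a_{n−1}, a_{n−2}]ᵀ, so [a_10, a_9]ᵀ = B^9·[a_1, a_0]ᵀ.
B^9 = [[42837, 12970], [12970, 3927]], giving [a_10, a_9]ᵀ = [[−29867], [−9043]].

−29867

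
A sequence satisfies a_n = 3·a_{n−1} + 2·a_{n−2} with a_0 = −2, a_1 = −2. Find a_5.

With companion matrix T = [[3, 2], [1, 0]], [a_n, a_{n−1}]ᵀ = T·[a_{n−1}, a_{n−2}]ᵀ, so [a_5, a_4]ᵀ = T^4·[a_1, a_0]ᵀ.
T^4 = [[139, 78], [39, 22]], giving [a_5, a_4]ᵀ = [[−434], [−122]].

−434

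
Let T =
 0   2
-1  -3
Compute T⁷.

[[126, 254], [-127, -255]]

tr T = -3 and det T = 2, so the characteristic polynomial is λ² − (-3)λ + (2) with roots -2 and -1.
Eigenvectors give P = [[-1, -2], [1, 1]] with P⁻¹ = [[1, 2], [-1, -1]], and T = P·diag(-2, -1)·P⁻¹.
Then T⁷ = P·diag(-128, -1)·P⁻¹ = [[128, 2], [-128, -1]] · [[1, 2], [-1, -1]] = [[126, 254], [-127, -255]].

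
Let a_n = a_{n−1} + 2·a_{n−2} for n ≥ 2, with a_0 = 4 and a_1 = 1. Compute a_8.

429

With companion matrix A = [[1, 2], [1, 0]], [a_n, a_{n−1}]ᵀ = A·[a_{n−1}, a_{n−2}]ᵀ, so [a_8, a_7]ᵀ = A⁷·[a_1, a_0]ᵀ.
A⁷ = [[85, 86], [43, 42]], giving [a_8, a_7]ᵀ = [[429], [211]].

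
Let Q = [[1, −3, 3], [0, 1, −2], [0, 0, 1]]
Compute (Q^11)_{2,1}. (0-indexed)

0

Q = I + N where N = [[0, −3, 3], [0, 0, −2], [0, 0, 0]] is strictly upper-triangular, so N^3 = 0.
(I + N)^11 = I + 11·N + 55·N^2 = [[1, −33, 363], [0, 1, −22], [0, 0, 1]].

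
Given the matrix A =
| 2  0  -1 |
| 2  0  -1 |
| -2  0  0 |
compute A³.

[[16, 0, -6], [16, 0, -6], [-12, 0, 4]]

A² = [[6, 0, -2], [6, 0, -2], [-4, 0, 2]]
A³ = [[16, 0, -6], [16, 0, -6], [-12, 0, 4]]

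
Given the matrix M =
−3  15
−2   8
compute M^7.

[[−10167, 30885], [−4118, 12482]]

tr M = 5 and det M = 6, so the characteristic polynomial is λ² − (5)λ + (6) with roots 2 and 3.
Eigenvectors give P = [[−3, −5], [−1, −2]] with P⁻¹ = [[−2, 5], [1, −3]], and M = P·diag(2, 3)·P⁻¹.
Then M^7 = P·diag(128, 2187)·P⁻¹ = [[−384, −10935], [−128, −4374]] · [[−2, 5], [1, −3]] = [[−10167, 30885], [−4118, 12482]].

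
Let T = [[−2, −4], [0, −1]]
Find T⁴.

T² = [[4, 12], [0, 1]]
T³ = [[−8, −28], [0, −1]]
T⁴ = [[16, 60], [0, 1]]

[[16, 60], [0, 1]]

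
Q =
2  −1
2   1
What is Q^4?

[[−14, −3], [6, −17]]

Q^2 = [[2, −3], [6, −1]]
Q^3 = [[−2, −5], [10, −7]]
Q^4 = [[−14, −3], [6, −17]]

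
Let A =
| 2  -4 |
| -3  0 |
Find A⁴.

[[304, -224], [-168, 192]]

A² = [[16, -8], [-6, 12]]
A³ = [[56, -64], [-48, 24]]
A⁴ = [[304, -224], [-168, 192]]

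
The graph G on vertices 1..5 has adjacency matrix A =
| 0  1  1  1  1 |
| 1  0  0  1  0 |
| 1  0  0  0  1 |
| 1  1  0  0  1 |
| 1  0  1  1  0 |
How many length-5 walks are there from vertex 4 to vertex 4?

The number of length-5 walks from vertex 4 to vertex 4 is entry (4,4) of A⁵, where A is the adjacency matrix.
A² = [[4, 1, 1, 2, 2], [1, 2, 1, 1, 2], [1, 1, 2, 2, 1], [2, 1, 2, 3, 1], [2, 2, 1, 1, 3]]
A³ = [[6, 6, 6, 7, 7], [6, 2, 3, 5, 3], [6, 3, 2, 3, 5], [7, 5, 3, 4, 7], [7, 3, 5, 7, 4]]
A⁴ = [[26, 13, 13, 19, 19], [13, 11, 9, 11, 14], [13, 9, 11, 14, 11], [19, 11, 14, 19, 14], [19, 14, 11, 14, 19]]
A⁵ = [[64, 45, 45, 58, 58], [45, 24, 27, 38, 33], [45, 27, 24, 33, 38], [58, 38, 33, 44, 52], [58, 33, 38, 52, 44]]

44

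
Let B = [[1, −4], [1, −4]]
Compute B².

[[−3, 12], [−3, 12]]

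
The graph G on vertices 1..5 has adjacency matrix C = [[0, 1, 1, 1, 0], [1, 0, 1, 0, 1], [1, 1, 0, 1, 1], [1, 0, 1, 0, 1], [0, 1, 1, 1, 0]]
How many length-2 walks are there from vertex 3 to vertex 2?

The number of length-2 walks from vertex 3 to vertex 2 is entry (3,2) of C², where C is the adjacency matrix.
C² = [[3, 1, 2, 1, 3], [1, 3, 2, 3, 1], [2, 2, 4, 2, 2], [1, 3, 2, 3, 1], [3, 1, 2, 1, 3]]

2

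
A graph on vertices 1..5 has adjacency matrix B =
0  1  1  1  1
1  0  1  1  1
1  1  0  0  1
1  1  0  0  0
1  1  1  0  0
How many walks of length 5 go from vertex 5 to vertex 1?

The number of length-5 walks from vertex 5 to vertex 1 is entry (5,1) of B^5, where B is the adjacency matrix.
B^2 = [[4, 3, 2, 1, 2], [3, 4, 2, 1, 2], [2, 2, 3, 2, 2], [1, 1, 2, 2, 2], [2, 2, 2, 2, 3]]
B^3 = [[8, 9, 9, 7, 9], [9, 8, 9, 7, 9], [9, 9, 6, 4, 7], [7, 7, 4, 2, 4], [9, 9, 7, 4, 6]]
B^4 = [[34, 33, 26, 17, 26], [33, 34, 26, 17, 26], [26, 26, 25, 18, 24], [17, 17, 18, 14, 18], [26, 26, 24, 18, 25]]
B^5 = [[102, 103, 93, 67, 93], [103, 102, 93, 67, 93], [93, 93, 76, 52, 77], [67, 67, 52, 34, 52], [93, 93, 77, 52, 76]]

93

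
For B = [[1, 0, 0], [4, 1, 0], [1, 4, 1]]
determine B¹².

[[1, 0, 0], [48, 1, 0], [1068, 48, 1]]

B = I + N where N = [[0, 0, 0], [4, 0, 0], [1, 4, 0]] is strictly lower-triangular, so N³ = 0.
(I + N)¹² = I + 12·N + 66·N² = [[1, 0, 0], [48, 1, 0], [1068, 48, 1]].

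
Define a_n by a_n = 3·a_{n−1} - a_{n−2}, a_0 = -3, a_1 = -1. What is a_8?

With companion matrix B = [[3, -1], [1, 0]], [a_n, a_{n−1}]ᵀ = B·[a_{n−1}, a_{n−2}]ᵀ, so [a_8, a_7]ᵀ = B^7·[a_1, a_0]ᵀ.
B^7 = [[987, -377], [377, -144]], giving [a_8, a_7]ᵀ = [[144], [55]].

144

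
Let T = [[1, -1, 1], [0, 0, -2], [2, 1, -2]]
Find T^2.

[[3, 0, 1], [-4, -2, 4], [-2, -4, 4]]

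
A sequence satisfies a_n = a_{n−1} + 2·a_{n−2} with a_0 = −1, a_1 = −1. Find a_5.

−21

With companion matrix Q = [[1, 2], [1, 0]], [a_n, a_{n−1}]ᵀ = Q·[a_{n−1}, a_{n−2}]ᵀ, so [a_5, a_4]ᵀ = Q⁴·[a_1, a_0]ᵀ.
Q⁴ = [[11, 10], [5, 6]], giving [a_5, a_4]ᵀ = [[−21], [−11]].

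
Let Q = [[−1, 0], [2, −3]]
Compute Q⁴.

tr Q = −4 and det Q = 3, so the characteristic polynomial is λ² − (−4)λ + (3) with roots −1 and −3.
Eigenvectors give P = [[1, 0], [1, 1]] with P⁻¹ = [[1, 0], [−1, 1]], and Q = P·diag(−1, −3)·P⁻¹.
Then Q⁴ = P·diag(1, 81)·P⁻¹ = [[1, 0], [1, 81]] · [[1, 0], [−1, 1]] = [[1, 0], [−80, 81]].

[[1, 0], [−80, 81]]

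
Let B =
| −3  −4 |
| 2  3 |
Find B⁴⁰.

B² = I (check: tr B = 0 and det B = −1), so B⁴⁰ = I since 40 is even.

[[1, 0], [0, 1]]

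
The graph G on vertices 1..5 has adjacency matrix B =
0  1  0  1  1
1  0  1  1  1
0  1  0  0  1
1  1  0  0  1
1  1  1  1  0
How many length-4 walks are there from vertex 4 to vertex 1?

The number of length-4 walks from vertex 4 to vertex 1 is entry (4,1) of B⁴, where B is the adjacency matrix.
B² = [[3, 2, 2, 2, 2], [2, 4, 1, 2, 3], [2, 1, 2, 2, 1], [2, 2, 2, 3, 2], [2, 3, 1, 2, 4]]
B³ = [[6, 9, 4, 7, 9], [9, 8, 7, 9, 9], [4, 7, 2, 4, 7], [7, 9, 4, 6, 9], [9, 9, 7, 9, 8]]
B⁴ = [[25, 26, 18, 24, 26], [26, 34, 17, 26, 33], [18, 17, 14, 18, 17], [24, 26, 18, 25, 26], [26, 33, 17, 26, 34]]

24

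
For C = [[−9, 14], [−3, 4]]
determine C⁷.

tr C = −5 and det C = 6, so the characteristic polynomial is λ² − (−5)λ + (6) with roots −3 and −2.
Eigenvectors give P = [[7, 2], [3, 1]] with P⁻¹ = [[1, −2], [−3, 7]], and C = P·diag(−3, −2)·P⁻¹.
Then C⁷ = P·diag(−2187, −128)·P⁻¹ = [[−15309, −256], [−6561, −128]] · [[1, −2], [−3, 7]] = [[−14541, 28826], [−6177, 12226]].

[[−14541, 28826], [−6177, 12226]]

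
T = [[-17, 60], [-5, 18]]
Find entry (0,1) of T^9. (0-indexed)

tr T = 1 and det T = -6, so the characteristic polynomial is λ² − (1)λ + (-6) with roots -2 and 3.
Eigenvectors give P = [[-4, -3], [-1, -1]] with P⁻¹ = [[-1, 3], [1, -4]], and T = P·diag(-2, 3)·P⁻¹.
Then T^9 = P·diag(-512, 19683)·P⁻¹ = [[2048, -59049], [512, -19683]] · [[-1, 3], [1, -4]] = [[-61097, 242340], [-20195, 80268]].

242340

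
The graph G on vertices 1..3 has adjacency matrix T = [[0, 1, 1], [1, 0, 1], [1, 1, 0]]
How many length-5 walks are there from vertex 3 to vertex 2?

The number of length-5 walks from vertex 3 to vertex 2 is entry (3,2) of T⁵, where T is the adjacency matrix.
T² = [[2, 1, 1], [1, 2, 1], [1, 1, 2]]
T³ = [[2, 3, 3], [3, 2, 3], [3, 3, 2]]
T⁴ = [[6, 5, 5], [5, 6, 5], [5, 5, 6]]
T⁵ = [[10, 11, 11], [11, 10, 11], [11, 11, 10]]

11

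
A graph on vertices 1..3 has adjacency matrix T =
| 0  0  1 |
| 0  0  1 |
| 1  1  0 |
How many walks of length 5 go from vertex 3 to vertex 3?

0

The number of length-5 walks from vertex 3 to vertex 3 is entry (3,3) of T⁵, where T is the adjacency matrix.
T² = [[1, 1, 0], [1, 1, 0], [0, 0, 2]]
T³ = [[0, 0, 2], [0, 0, 2], [2, 2, 0]]
T⁴ = [[2, 2, 0], [2, 2, 0], [0, 0, 4]]
T⁵ = [[0, 0, 4], [0, 0, 4], [4, 4, 0]]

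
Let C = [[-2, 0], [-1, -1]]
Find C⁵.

tr C = -3 and det C = 2, so the characteristic polynomial is λ² − (-3)λ + (2) with roots -2 and -1.
Eigenvectors give P = [[1, 0], [1, -1]] with P⁻¹ = [[1, 0], [1, -1]], and C = P·diag(-2, -1)·P⁻¹.
Then C⁵ = P·diag(-32, -1)·P⁻¹ = [[-32, 0], [-32, 1]] · [[1, 0], [1, -1]] = [[-32, 0], [-31, -1]].

[[-32, 0], [-31, -1]]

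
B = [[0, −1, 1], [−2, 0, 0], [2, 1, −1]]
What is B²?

[[4, 1, −1], [0, 2, −2], [−4, −3, 3]]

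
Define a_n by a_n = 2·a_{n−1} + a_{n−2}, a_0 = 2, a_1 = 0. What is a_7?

With companion matrix T = [[2, 1], [1, 0]], [a_n, a_{n−1}]ᵀ = T·[a_{n−1}, a_{n−2}]ᵀ, so [a_7, a_6]ᵀ = T^6·[a_1, a_0]ᵀ.
T^6 = [[169, 70], [70, 29]], giving [a_7, a_6]ᵀ = [[140], [58]].

140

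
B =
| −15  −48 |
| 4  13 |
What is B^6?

tr B = −2 and det B = −3, so the characteristic polynomial is λ² − (−2)λ + (−3) with roots −3 and 1.
Eigenvectors give P = [[4, −3], [−1, 1]] with P⁻¹ = [[1, 3], [1, 4]], and B = P·diag(−3, 1)·P⁻¹.
Then B^6 = P·diag(729, 1)·P⁻¹ = [[2916, −3], [−729, 1]] · [[1, 3], [1, 4]] = [[2913, 8736], [−728, −2183]].

[[2913, 8736], [−728, −2183]]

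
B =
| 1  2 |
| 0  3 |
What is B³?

B² = [[1, 8], [0, 9]]
B³ = [[1, 26], [0, 27]]

[[1, 26], [0, 27]]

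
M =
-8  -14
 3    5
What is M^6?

tr M = -3 and det M = 2, so the characteristic polynomial is λ² − (-3)λ + (2) with roots -1 and -2.
Eigenvectors give P = [[-2, 7], [1, -3]] with P⁻¹ = [[3, 7], [1, 2]], and M = P·diag(-1, -2)·P⁻¹.
Then M^6 = P·diag(1, 64)·P⁻¹ = [[-2, 448], [1, -192]] · [[3, 7], [1, 2]] = [[442, 882], [-189, -377]].

[[442, 882], [-189, -377]]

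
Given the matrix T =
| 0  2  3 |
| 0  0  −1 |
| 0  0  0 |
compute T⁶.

[[0, 0, 0], [0, 0, 0], [0, 0, 0]]

T is strictly triangular, hence nilpotent: T³ = 0, so T⁶ = 0.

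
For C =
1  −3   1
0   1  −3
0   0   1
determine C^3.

C = I + N where N = [[0, −3, 1], [0, 0, −3], [0, 0, 0]] is strictly upper-triangular, so N^3 = 0.
(I + N)^3 = I + 3·N + 3·N^2 = [[1, −9, 30], [0, 1, −9], [0, 0, 1]].

[[1, −9, 30], [0, 1, −9], [0, 0, 1]]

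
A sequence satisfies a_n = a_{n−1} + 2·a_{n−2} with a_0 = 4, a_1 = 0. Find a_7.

With companion matrix C = [[1, 2], [1, 0]], [a_n, a_{n−1}]ᵀ = C·[a_{n−1}, a_{n−2}]ᵀ, so [a_7, a_6]ᵀ = C^6·[a_1, a_0]ᵀ.
C^6 = [[43, 42], [21, 22]], giving [a_7, a_6]ᵀ = [[168], [88]].

168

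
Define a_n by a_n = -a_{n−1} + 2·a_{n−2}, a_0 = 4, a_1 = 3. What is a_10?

345

With companion matrix Q = [[-1, 2], [1, 0]], [a_n, a_{n−1}]ᵀ = Q·[a_{n−1}, a_{n−2}]ᵀ, so [a_10, a_9]ᵀ = Q⁹·[a_1, a_0]ᵀ.
Q⁹ = [[-341, 342], [171, -170]], giving [a_10, a_9]ᵀ = [[345], [-167]].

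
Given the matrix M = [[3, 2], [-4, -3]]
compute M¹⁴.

M² = I (check: tr M = 0 and det M = -1), so M¹⁴ = I since 14 is even.

[[1, 0], [0, 1]]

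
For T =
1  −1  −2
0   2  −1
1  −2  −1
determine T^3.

[[0, 1, 0], [−2, 15, −3], [1, −8, 2]]

T^2 = [[−1, 1, 1], [−1, 6, −1], [0, −3, 1]]
T^3 = [[0, 1, 0], [−2, 15, −3], [1, −8, 2]]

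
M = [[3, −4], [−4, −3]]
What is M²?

[[25, 0], [0, 25]]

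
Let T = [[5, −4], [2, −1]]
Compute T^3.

tr T = 4 and det T = 3, so the characteristic polynomial is λ² − (4)λ + (3) with roots 3 and 1.
Eigenvectors give P = [[2, 1], [1, 1]] with P⁻¹ = [[1, −1], [−1, 2]], and T = P·diag(3, 1)·P⁻¹.
Then T^3 = P·diag(27, 1)·P⁻¹ = [[54, 1], [27, 1]] · [[1, −1], [−1, 2]] = [[53, −52], [26, −25]].

[[53, −52], [26, −25]]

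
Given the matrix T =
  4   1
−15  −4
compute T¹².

T² = I (check: tr T = 0 and det T = −1), so T¹² = I since 12 is even.

[[1, 0], [0, 1]]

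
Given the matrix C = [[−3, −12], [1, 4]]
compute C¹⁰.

C² = C (a projection; rank 1, trace 1), so C¹⁰ = C.

[[−3, −12], [1, 4]]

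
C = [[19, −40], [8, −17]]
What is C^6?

tr C = 2 and det C = −3, so the characteristic polynomial is λ² − (2)λ + (−3) with roots −1 and 3.
Eigenvectors give P = [[−2, 5], [−1, 2]] with P⁻¹ = [[2, −5], [1, −2]], and C = P·diag(−1, 3)·P⁻¹.
Then C^6 = P·diag(1, 729)·P⁻¹ = [[−2, 3645], [−1, 1458]] · [[2, −5], [1, −2]] = [[3641, −7280], [1456, −2911]].

[[3641, −7280], [1456, −2911]]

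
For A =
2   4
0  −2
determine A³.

[[8, 16], [0, −8]]

A² = [[4, 0], [0, 4]]
A³ = [[8, 16], [0, −8]]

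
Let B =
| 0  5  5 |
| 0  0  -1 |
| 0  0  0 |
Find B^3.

B is strictly triangular, hence nilpotent: B^3 = 0, so B^3 = 0.

[[0, 0, 0], [0, 0, 0], [0, 0, 0]]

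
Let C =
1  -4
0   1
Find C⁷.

C = I + N where N = [[0, -4], [0, 0]] is strictly upper-triangular, so N² = 0.
(I + N)⁷ = I + 7·N = [[1, -28], [0, 1]].

[[1, -28], [0, 1]]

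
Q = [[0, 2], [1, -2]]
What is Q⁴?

Q² = [[2, -4], [-2, 6]]
Q³ = [[-4, 12], [6, -16]]
Q⁴ = [[12, -32], [-16, 44]]

[[12, -32], [-16, 44]]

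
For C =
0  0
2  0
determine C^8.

C is strictly triangular, hence nilpotent: C^2 = 0, so C^8 = 0.

[[0, 0], [0, 0]]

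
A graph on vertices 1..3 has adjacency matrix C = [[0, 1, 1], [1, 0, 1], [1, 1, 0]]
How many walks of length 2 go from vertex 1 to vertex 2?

The number of length-2 walks from vertex 1 to vertex 2 is entry (1,2) of C^2, where C is the adjacency matrix.
C^2 = [[2, 1, 1], [1, 2, 1], [1, 1, 2]]

1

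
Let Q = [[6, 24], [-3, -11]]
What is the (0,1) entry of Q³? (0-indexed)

tr Q = -5 and det Q = 6, so the characteristic polynomial is λ² − (-5)λ + (6) with roots -2 and -3.
Eigenvectors give P = [[3, 8], [-1, -3]] with P⁻¹ = [[3, 8], [-1, -3]], and Q = P·diag(-2, -3)·P⁻¹.
Then Q³ = P·diag(-8, -27)·P⁻¹ = [[-24, -216], [8, 81]] · [[3, 8], [-1, -3]] = [[144, 456], [-57, -179]].

456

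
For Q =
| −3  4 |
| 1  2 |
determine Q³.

Q² = [[13, −4], [−1, 8]]
Q³ = [[−43, 44], [11, 12]]

[[−43, 44], [11, 12]]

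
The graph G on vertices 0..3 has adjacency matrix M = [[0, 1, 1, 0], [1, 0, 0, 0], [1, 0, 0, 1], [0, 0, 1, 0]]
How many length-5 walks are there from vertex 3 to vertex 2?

5

The number of length-5 walks from vertex 3 to vertex 2 is entry (3,2) of M^5, where M is the adjacency matrix.
M^2 = [[2, 0, 0, 1], [0, 1, 1, 0], [0, 1, 2, 0], [1, 0, 0, 1]]
M^3 = [[0, 2, 3, 0], [2, 0, 0, 1], [3, 0, 0, 2], [0, 1, 2, 0]]
M^4 = [[5, 0, 0, 3], [0, 2, 3, 0], [0, 3, 5, 0], [3, 0, 0, 2]]
M^5 = [[0, 5, 8, 0], [5, 0, 0, 3], [8, 0, 0, 5], [0, 3, 5, 0]]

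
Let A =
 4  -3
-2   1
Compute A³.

A² = [[22, -15], [-10, 7]]
A³ = [[118, -81], [-54, 37]]

[[118, -81], [-54, 37]]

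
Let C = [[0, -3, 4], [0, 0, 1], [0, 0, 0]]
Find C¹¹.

[[0, 0, 0], [0, 0, 0], [0, 0, 0]]

C is strictly triangular, hence nilpotent: C³ = 0, so C¹¹ = 0.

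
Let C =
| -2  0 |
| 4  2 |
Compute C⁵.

[[-32, 0], [64, 32]]

tr C = 0 and det C = -4, so the characteristic polynomial is λ² − (0)λ + (-4) with roots 2 and -2.
Eigenvectors give P = [[0, 1], [-1, -1]] with P⁻¹ = [[-1, -1], [1, 0]], and C = P·diag(2, -2)·P⁻¹.
Then C⁵ = P·diag(32, -32)·P⁻¹ = [[0, -32], [-32, 32]] · [[-1, -1], [1, 0]] = [[-32, 0], [64, 32]].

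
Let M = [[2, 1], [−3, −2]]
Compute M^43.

[[2, 1], [−3, −2]]

M² = I (check: tr M = 0 and det M = −1), so M^43 = M since 43 is odd.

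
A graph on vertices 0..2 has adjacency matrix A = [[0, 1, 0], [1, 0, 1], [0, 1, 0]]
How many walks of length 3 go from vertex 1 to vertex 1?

The number of length-3 walks from vertex 1 to vertex 1 is entry (1,1) of A³, where A is the adjacency matrix.
A² = [[1, 0, 1], [0, 2, 0], [1, 0, 1]]
A³ = [[0, 2, 0], [2, 0, 2], [0, 2, 0]]

0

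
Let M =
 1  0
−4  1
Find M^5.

M = I + N where N = [[0, 0], [−4, 0]] is strictly lower-triangular, so N^2 = 0.
(I + N)^5 = I + 5·N = [[1, 0], [−20, 1]].

[[1, 0], [−20, 1]]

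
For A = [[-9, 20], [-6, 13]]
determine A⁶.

[[-3639, 7280], [-2184, 4369]]

tr A = 4 and det A = 3, so the characteristic polynomial is λ² − (4)λ + (3) with roots 1 and 3.
Eigenvectors give P = [[2, -5], [1, -3]] with P⁻¹ = [[3, -5], [1, -2]], and A = P·diag(1, 3)·P⁻¹.
Then A⁶ = P·diag(1, 729)·P⁻¹ = [[2, -3645], [1, -2187]] · [[3, -5], [1, -2]] = [[-3639, 7280], [-2184, 4369]].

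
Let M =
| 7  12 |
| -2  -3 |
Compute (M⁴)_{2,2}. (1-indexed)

-159

tr M = 4 and det M = 3, so the characteristic polynomial is λ² − (4)λ + (3) with roots 1 and 3.
Eigenvectors give P = [[2, 3], [-1, -1]] with P⁻¹ = [[-1, -3], [1, 2]], and M = P·diag(1, 3)·P⁻¹.
Then M⁴ = P·diag(1, 81)·P⁻¹ = [[2, 243], [-1, -81]] · [[-1, -3], [1, 2]] = [[241, 480], [-80, -159]].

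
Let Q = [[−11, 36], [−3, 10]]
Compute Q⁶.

[[253, −756], [63, −188]]

tr Q = −1 and det Q = −2, so the characteristic polynomial is λ² − (−1)λ + (−2) with roots 1 and −2.
Eigenvectors give P = [[−3, 4], [−1, 1]] with P⁻¹ = [[1, −4], [1, −3]], and Q = P·diag(1, −2)·P⁻¹.
Then Q⁶ = P·diag(1, 64)·P⁻¹ = [[−3, 256], [−1, 64]] · [[1, −4], [1, −3]] = [[253, −756], [63, −188]].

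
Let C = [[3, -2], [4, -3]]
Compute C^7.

[[3, -2], [4, -3]]

C² = I (check: tr C = 0 and det C = -1), so C^7 = C since 7 is odd.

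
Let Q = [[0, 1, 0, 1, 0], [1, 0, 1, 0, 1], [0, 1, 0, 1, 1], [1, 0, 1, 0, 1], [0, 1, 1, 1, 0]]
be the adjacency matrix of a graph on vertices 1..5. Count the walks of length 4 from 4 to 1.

4

The number of length-4 walks from vertex 4 to vertex 1 is entry (4,1) of Q⁴, where Q is the adjacency matrix.
Q² = [[2, 0, 2, 0, 2], [0, 3, 1, 3, 1], [2, 1, 3, 1, 2], [0, 3, 1, 3, 1], [2, 1, 2, 1, 3]]
Q³ = [[0, 6, 2, 6, 2], [6, 2, 7, 2, 7], [2, 7, 4, 7, 5], [6, 2, 7, 2, 7], [2, 7, 5, 7, 4]]
Q⁴ = [[12, 4, 14, 4, 14], [4, 20, 11, 20, 11], [14, 11, 19, 11, 18], [4, 20, 11, 20, 11], [14, 11, 18, 11, 19]]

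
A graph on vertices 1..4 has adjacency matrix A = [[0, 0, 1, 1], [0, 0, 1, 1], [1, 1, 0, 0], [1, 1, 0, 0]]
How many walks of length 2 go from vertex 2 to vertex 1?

2

The number of length-2 walks from vertex 2 to vertex 1 is entry (2,1) of A², where A is the adjacency matrix.
A² = [[2, 2, 0, 0], [2, 2, 0, 0], [0, 0, 2, 2], [0, 0, 2, 2]]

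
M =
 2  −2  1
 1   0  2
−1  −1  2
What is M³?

M² = [[1, −5, 0], [0, −4, 5], [−5, 0, 1]]
M³ = [[−3, −2, −9], [−9, −5, 2], [−11, 9, −3]]

[[−3, −2, −9], [−9, −5, 2], [−11, 9, −3]]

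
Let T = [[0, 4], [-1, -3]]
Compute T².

[[-4, -12], [3, 5]]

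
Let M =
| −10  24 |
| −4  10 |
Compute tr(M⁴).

tr M = 0 and det M = −4, so the characteristic polynomial is λ² − (0)λ + (−4) with roots 2 and −2.
Eigenvectors give P = [[2, 3], [1, 1]] with P⁻¹ = [[−1, 3], [1, −2]], and M = P·diag(2, −2)·P⁻¹.
Then M⁴ = P·diag(16, 16)·P⁻¹ = [[32, 48], [16, 16]] · [[−1, 3], [1, −2]] = [[16, 0], [0, 16]].

32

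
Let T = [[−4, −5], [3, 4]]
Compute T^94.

T² = I (check: tr T = 0 and det T = −1), so T^94 = I since 94 is even.

[[1, 0], [0, 1]]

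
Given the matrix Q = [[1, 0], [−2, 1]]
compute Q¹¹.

[[1, 0], [−22, 1]]

Q = I + N where N = [[0, 0], [−2, 0]] is strictly lower-triangular, so N² = 0.
(I + N)¹¹ = I + 11·N = [[1, 0], [−22, 1]].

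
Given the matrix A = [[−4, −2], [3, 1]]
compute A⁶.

tr A = −3 and det A = 2, so the characteristic polynomial is λ² − (−3)λ + (2) with roots −2 and −1.
Eigenvectors give P = [[1, −2], [−1, 3]] with P⁻¹ = [[3, 2], [1, 1]], and A = P·diag(−2, −1)·P⁻¹.
Then A⁶ = P·diag(64, 1)·P⁻¹ = [[64, −2], [−64, 3]] · [[3, 2], [1, 1]] = [[190, 126], [−189, −125]].

[[190, 126], [−189, −125]]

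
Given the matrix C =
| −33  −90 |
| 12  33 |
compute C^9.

[[−216513, −590490], [78732, 216513]]

tr C = 0 and det C = −9, so the characteristic polynomial is λ² − (0)λ + (−9) with roots −3 and 3.
Eigenvectors give P = [[−3, −5], [1, 2]] with P⁻¹ = [[−2, −5], [1, 3]], and C = P·diag(−3, 3)·P⁻¹.
Then C^9 = P·diag(−19683, 19683)·P⁻¹ = [[59049, −98415], [−19683, 39366]] · [[−2, −5], [1, 3]] = [[−216513, −590490], [78732, 216513]].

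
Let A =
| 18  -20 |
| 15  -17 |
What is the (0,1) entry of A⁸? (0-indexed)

-25220

tr A = 1 and det A = -6, so the characteristic polynomial is λ² − (1)λ + (-6) with roots 3 and -2.
Eigenvectors give P = [[4, -1], [3, -1]] with P⁻¹ = [[1, -1], [3, -4]], and A = P·diag(3, -2)·P⁻¹.
Then A⁸ = P·diag(6561, 256)·P⁻¹ = [[26244, -256], [19683, -256]] · [[1, -1], [3, -4]] = [[25476, -25220], [18915, -18659]].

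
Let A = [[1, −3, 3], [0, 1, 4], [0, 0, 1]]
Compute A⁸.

A = I + N where N = [[0, −3, 3], [0, 0, 4], [0, 0, 0]] is strictly upper-triangular, so N³ = 0.
(I + N)⁸ = I + 8·N + 28·N² = [[1, −24, −312], [0, 1, 32], [0, 0, 1]].

[[1, −24, −312], [0, 1, 32], [0, 0, 1]]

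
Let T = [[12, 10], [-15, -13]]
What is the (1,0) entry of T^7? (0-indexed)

-6945

tr T = -1 and det T = -6, so the characteristic polynomial is λ² − (-1)λ + (-6) with roots -3 and 2.
Eigenvectors give P = [[-2, -1], [3, 1]] with P⁻¹ = [[1, 1], [-3, -2]], and T = P·diag(-3, 2)·P⁻¹.
Then T^7 = P·diag(-2187, 128)·P⁻¹ = [[4374, -128], [-6561, 128]] · [[1, 1], [-3, -2]] = [[4758, 4630], [-6945, -6817]].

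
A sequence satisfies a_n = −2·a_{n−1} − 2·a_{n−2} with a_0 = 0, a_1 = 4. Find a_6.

32

With companion matrix T = [[−2, −2], [1, 0]], [a_n, a_{n−1}]ᵀ = T·[a_{n−1}, a_{n−2}]ᵀ, so [a_6, a_5]ᵀ = T^5·[a_1, a_0]ᵀ.
T^5 = [[8, 8], [−4, 0]], giving [a_6, a_5]ᵀ = [[32], [−16]].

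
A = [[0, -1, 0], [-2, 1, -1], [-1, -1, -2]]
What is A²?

[[2, -1, 1], [-1, 4, 1], [4, 2, 5]]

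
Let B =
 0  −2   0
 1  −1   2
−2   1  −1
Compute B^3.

B^2 = [[−2, 2, −4], [−5, 1, −4], [3, 2, 3]]
B^3 = [[10, −2, 8], [9, 5, 6], [−4, −5, 1]]

[[10, −2, 8], [9, 5, 6], [−4, −5, 1]]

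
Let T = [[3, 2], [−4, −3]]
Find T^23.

T² = I (check: tr T = 0 and det T = −1), so T^23 = T since 23 is odd.

[[3, 2], [−4, −3]]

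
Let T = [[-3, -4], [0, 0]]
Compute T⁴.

T² = [[9, 12], [0, 0]]
T³ = [[-27, -36], [0, 0]]
T⁴ = [[81, 108], [0, 0]]

[[81, 108], [0, 0]]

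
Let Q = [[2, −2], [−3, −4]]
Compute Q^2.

[[10, 4], [6, 22]]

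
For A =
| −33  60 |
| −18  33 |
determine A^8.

tr A = 0 and det A = −9, so the characteristic polynomial is λ² − (0)λ + (−9) with roots −3 and 3.
Eigenvectors give P = [[2, −5], [1, −3]] with P⁻¹ = [[3, −5], [1, −2]], and A = P·diag(−3, 3)·P⁻¹.
Then A^8 = P·diag(6561, 6561)·P⁻¹ = [[13122, −32805], [6561, −19683]] · [[3, −5], [1, −2]] = [[6561, 0], [0, 6561]].

[[6561, 0], [0, 6561]]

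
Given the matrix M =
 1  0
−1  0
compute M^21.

[[1, 0], [−1, 0]]

M² = M (a projection; rank 1, trace 1), so M^21 = M.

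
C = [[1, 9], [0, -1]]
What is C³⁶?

C² = I (check: tr C = 0 and det C = -1), so C³⁶ = I since 36 is even.

[[1, 0], [0, 1]]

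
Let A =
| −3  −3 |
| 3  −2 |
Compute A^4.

A^2 = [[0, 15], [−15, −5]]
A^3 = [[45, −30], [30, 55]]
A^4 = [[−225, −75], [75, −200]]

[[−225, −75], [75, −200]]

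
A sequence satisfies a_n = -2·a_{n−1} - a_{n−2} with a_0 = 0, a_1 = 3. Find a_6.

With companion matrix A = [[-2, -1], [1, 0]], [a_n, a_{n−1}]ᵀ = A·[a_{n−1}, a_{n−2}]ᵀ, so [a_6, a_5]ᵀ = A⁵·[a_1, a_0]ᵀ.
A⁵ = [[-6, -5], [5, 4]], giving [a_6, a_5]ᵀ = [[-18], [15]].

-18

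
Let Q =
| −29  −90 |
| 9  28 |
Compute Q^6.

tr Q = −1 and det Q = −2, so the characteristic polynomial is λ² − (−1)λ + (−2) with roots 1 and −2.
Eigenvectors give P = [[−3, 10], [1, −3]] with P⁻¹ = [[3, 10], [1, 3]], and Q = P·diag(1, −2)·P⁻¹.
Then Q^6 = P·diag(1, 64)·P⁻¹ = [[−3, 640], [1, −192]] · [[3, 10], [1, 3]] = [[631, 1890], [−189, −566]].

[[631, 1890], [−189, −566]]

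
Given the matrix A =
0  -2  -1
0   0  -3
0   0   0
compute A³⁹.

[[0, 0, 0], [0, 0, 0], [0, 0, 0]]

A is strictly triangular, hence nilpotent: A³ = 0, so A³⁹ = 0.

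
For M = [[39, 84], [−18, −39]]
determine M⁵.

[[3159, 6804], [−1458, −3159]]

tr M = 0 and det M = −9, so the characteristic polynomial is λ² − (0)λ + (−9) with roots −3 and 3.
Eigenvectors give P = [[−2, −7], [1, 3]] with P⁻¹ = [[3, 7], [−1, −2]], and M = P·diag(−3, 3)·P⁻¹.
Then M⁵ = P·diag(−243, 243)·P⁻¹ = [[486, −1701], [−243, 729]] · [[3, 7], [−1, −2]] = [[3159, 6804], [−1458, −3159]].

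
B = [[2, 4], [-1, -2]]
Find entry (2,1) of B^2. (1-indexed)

0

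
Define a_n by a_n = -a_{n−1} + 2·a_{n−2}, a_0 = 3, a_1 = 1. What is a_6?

With companion matrix T = [[-1, 2], [1, 0]], [a_n, a_{n−1}]ᵀ = T·[a_{n−1}, a_{n−2}]ᵀ, so [a_6, a_5]ᵀ = T⁵·[a_1, a_0]ᵀ.
T⁵ = [[-21, 22], [11, -10]], giving [a_6, a_5]ᵀ = [[45], [-19]].

45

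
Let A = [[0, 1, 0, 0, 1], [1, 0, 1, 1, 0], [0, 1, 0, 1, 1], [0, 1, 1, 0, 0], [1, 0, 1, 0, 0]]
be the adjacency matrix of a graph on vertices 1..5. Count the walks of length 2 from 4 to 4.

2

The number of length-2 walks from vertex 4 to vertex 4 is entry (4,4) of A^2, where A is the adjacency matrix.
A^2 = [[2, 0, 2, 1, 0], [0, 3, 1, 1, 2], [2, 1, 3, 1, 0], [1, 1, 1, 2, 1], [0, 2, 0, 1, 2]]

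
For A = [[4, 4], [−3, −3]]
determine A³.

[[4, 4], [−3, −3]]

A² = A (a projection; rank 1, trace 1), so A³ = A.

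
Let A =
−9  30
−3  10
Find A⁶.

A² = A (a projection; rank 1, trace 1), so A⁶ = A.

[[−9, 30], [−3, 10]]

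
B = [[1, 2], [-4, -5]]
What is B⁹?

[[19681, 19682], [-39364, -39365]]

tr B = -4 and det B = 3, so the characteristic polynomial is λ² − (-4)λ + (3) with roots -3 and -1.
Eigenvectors give P = [[-1, -1], [2, 1]] with P⁻¹ = [[1, 1], [-2, -1]], and B = P·diag(-3, -1)·P⁻¹.
Then B⁹ = P·diag(-19683, -1)·P⁻¹ = [[19683, 1], [-39366, -1]] · [[1, 1], [-2, -1]] = [[19681, 19682], [-39364, -39365]].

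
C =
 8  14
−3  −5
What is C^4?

tr C = 3 and det C = 2, so the characteristic polynomial is λ² − (3)λ + (2) with roots 2 and 1.
Eigenvectors give P = [[7, −2], [−3, 1]] with P⁻¹ = [[1, 2], [3, 7]], and C = P·diag(2, 1)·P⁻¹.
Then C^4 = P·diag(16, 1)·P⁻¹ = [[112, −2], [−48, 1]] · [[1, 2], [3, 7]] = [[106, 210], [−45, −89]].

[[106, 210], [−45, −89]]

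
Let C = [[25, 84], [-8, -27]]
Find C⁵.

tr C = -2 and det C = -3, so the characteristic polynomial is λ² − (-2)λ + (-3) with roots 1 and -3.
Eigenvectors give P = [[-7, -3], [2, 1]] with P⁻¹ = [[-1, -3], [2, 7]], and C = P·diag(1, -3)·P⁻¹.
Then C⁵ = P·diag(1, -243)·P⁻¹ = [[-7, 729], [2, -243]] · [[-1, -3], [2, 7]] = [[1465, 5124], [-488, -1707]].

[[1465, 5124], [-488, -1707]]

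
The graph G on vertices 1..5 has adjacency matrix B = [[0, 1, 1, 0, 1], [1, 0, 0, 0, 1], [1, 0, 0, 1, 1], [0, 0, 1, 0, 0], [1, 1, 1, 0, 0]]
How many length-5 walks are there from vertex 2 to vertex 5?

31

The number of length-5 walks from vertex 2 to vertex 5 is entry (2,5) of B⁵, where B is the adjacency matrix.
B² = [[3, 1, 1, 1, 2], [1, 2, 2, 0, 1], [1, 2, 3, 0, 1], [1, 0, 0, 1, 1], [2, 1, 1, 1, 3]]
B³ = [[4, 5, 6, 1, 5], [5, 2, 2, 2, 5], [6, 2, 2, 3, 6], [1, 2, 3, 0, 1], [5, 5, 6, 1, 4]]
B⁴ = [[16, 9, 10, 6, 15], [9, 10, 12, 2, 9], [10, 12, 15, 2, 10], [6, 2, 2, 3, 6], [15, 9, 10, 6, 16]]
B⁵ = [[34, 31, 37, 10, 35], [31, 18, 20, 12, 31], [37, 20, 22, 15, 37], [10, 12, 15, 2, 10], [35, 31, 37, 10, 34]]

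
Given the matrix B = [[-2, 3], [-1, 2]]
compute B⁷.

B² = I (check: tr B = 0 and det B = -1), so B⁷ = B since 7 is odd.

[[-2, 3], [-1, 2]]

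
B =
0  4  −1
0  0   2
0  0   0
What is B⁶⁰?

[[0, 0, 0], [0, 0, 0], [0, 0, 0]]

B is strictly triangular, hence nilpotent: B³ = 0, so B⁶⁰ = 0.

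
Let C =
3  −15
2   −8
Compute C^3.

[[87, −285], [38, −122]]

tr C = −5 and det C = 6, so the characteristic polynomial is λ² − (−5)λ + (6) with roots −2 and −3.
Eigenvectors give P = [[−3, −5], [−1, −2]] with P⁻¹ = [[−2, 5], [1, −3]], and C = P·diag(−2, −3)·P⁻¹.
Then C^3 = P·diag(−8, −27)·P⁻¹ = [[24, 135], [8, 54]] · [[−2, 5], [1, −3]] = [[87, −285], [38, −122]].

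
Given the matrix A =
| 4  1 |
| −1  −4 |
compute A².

[[15, 0], [0, 15]]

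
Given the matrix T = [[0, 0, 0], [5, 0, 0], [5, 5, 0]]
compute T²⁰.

T is strictly triangular, hence nilpotent: T³ = 0, so T²⁰ = 0.

[[0, 0, 0], [0, 0, 0], [0, 0, 0]]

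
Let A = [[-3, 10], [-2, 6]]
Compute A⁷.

[[-507, 1270], [-254, 636]]

tr A = 3 and det A = 2, so the characteristic polynomial is λ² − (3)λ + (2) with roots 2 and 1.
Eigenvectors give P = [[-2, -5], [-1, -2]] with P⁻¹ = [[2, -5], [-1, 2]], and A = P·diag(2, 1)·P⁻¹.
Then A⁷ = P·diag(128, 1)·P⁻¹ = [[-256, -5], [-128, -2]] · [[2, -5], [-1, 2]] = [[-507, 1270], [-254, 636]].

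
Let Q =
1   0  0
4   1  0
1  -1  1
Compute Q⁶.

Q = I + N where N = [[0, 0, 0], [4, 0, 0], [1, -1, 0]] is strictly lower-triangular, so N³ = 0.
(I + N)⁶ = I + 6·N + 15·N² = [[1, 0, 0], [24, 1, 0], [-54, -6, 1]].

[[1, 0, 0], [24, 1, 0], [-54, -6, 1]]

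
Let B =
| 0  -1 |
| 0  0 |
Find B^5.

[[0, 0], [0, 0]]

B is strictly triangular, hence nilpotent: B^2 = 0, so B^5 = 0.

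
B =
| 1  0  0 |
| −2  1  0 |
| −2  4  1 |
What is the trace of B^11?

3

B = I + N where N = [[0, 0, 0], [−2, 0, 0], [−2, 4, 0]] is strictly lower-triangular, so N^3 = 0.
(I + N)^11 = I + 11·N + 55·N^2 = [[1, 0, 0], [−22, 1, 0], [−462, 44, 1]].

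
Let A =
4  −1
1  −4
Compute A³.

A² = [[15, 0], [0, 15]]
A³ = [[60, −15], [15, −60]]

[[60, −15], [15, −60]]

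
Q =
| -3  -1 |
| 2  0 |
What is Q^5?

tr Q = -3 and det Q = 2, so the characteristic polynomial is λ² − (-3)λ + (2) with roots -2 and -1.
Eigenvectors give P = [[-1, 1], [1, -2]] with P⁻¹ = [[-2, -1], [-1, -1]], and Q = P·diag(-2, -1)·P⁻¹.
Then Q^5 = P·diag(-32, -1)·P⁻¹ = [[32, -1], [-32, 2]] · [[-2, -1], [-1, -1]] = [[-63, -31], [62, 30]].

[[-63, -31], [62, 30]]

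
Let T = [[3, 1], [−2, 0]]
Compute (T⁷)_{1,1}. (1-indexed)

255

tr T = 3 and det T = 2, so the characteristic polynomial is λ² − (3)λ + (2) with roots 2 and 1.
Eigenvectors give P = [[−1, −1], [1, 2]] with P⁻¹ = [[−2, −1], [1, 1]], and T = P·diag(2, 1)·P⁻¹.
Then T⁷ = P·diag(128, 1)·P⁻¹ = [[−128, −1], [128, 2]] · [[−2, −1], [1, 1]] = [[255, 127], [−254, −126]].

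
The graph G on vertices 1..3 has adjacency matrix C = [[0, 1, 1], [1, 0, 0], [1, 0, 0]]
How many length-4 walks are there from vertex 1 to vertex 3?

0

The number of length-4 walks from vertex 1 to vertex 3 is entry (1,3) of C^4, where C is the adjacency matrix.
C^2 = [[2, 0, 0], [0, 1, 1], [0, 1, 1]]
C^3 = [[0, 2, 2], [2, 0, 0], [2, 0, 0]]
C^4 = [[4, 0, 0], [0, 2, 2], [0, 2, 2]]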